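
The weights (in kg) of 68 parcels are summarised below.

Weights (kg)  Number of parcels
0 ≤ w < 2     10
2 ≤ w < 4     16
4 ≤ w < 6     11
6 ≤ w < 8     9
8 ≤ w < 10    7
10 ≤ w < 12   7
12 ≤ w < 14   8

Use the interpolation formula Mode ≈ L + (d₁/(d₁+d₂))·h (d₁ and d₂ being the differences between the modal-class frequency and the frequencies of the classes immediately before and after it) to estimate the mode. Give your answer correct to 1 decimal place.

3.1

Modal class: 2 ≤ w < 4 (highest frequency 16).
d₁ = 16 − 10 = 6, d₂ = 16 − 11 = 5
Mode ≈ 2 + (6/(6+5)) × 2 = 2 + 1.0909 = 3.0909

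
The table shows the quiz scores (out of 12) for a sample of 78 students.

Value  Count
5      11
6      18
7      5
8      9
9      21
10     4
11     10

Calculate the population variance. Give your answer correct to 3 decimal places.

Values: 5, 6, 7, 8, 9, 10, 11
n = 78, Σfx = 609, mean = 7.8077
Σfx² = 5055
Σf(x − x̄)² = Σfx² − (Σfx)²/n = 5055 − 609²/78 = 300.1154
Population variance = 300.1154 / 78 = 3.8476

3.848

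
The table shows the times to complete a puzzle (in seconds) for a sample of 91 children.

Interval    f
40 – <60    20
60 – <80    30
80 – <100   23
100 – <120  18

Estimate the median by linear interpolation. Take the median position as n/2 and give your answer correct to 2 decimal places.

77.00

Cumulative frequencies: 20, 50, 73, 91
n = 91; position = n/2 = 45.5.
This falls in the class 60 – <80: L = 60, F = 20, f = 30, h = 20.
Median ≈ 60 + ((45.5 − 20) / 30) × 20 = 77.0000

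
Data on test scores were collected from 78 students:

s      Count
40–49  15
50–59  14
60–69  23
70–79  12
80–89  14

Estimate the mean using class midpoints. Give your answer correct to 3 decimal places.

63.987

Midpoints: 44.5, 54.5, 64.5, 74.5, 84.5
Σfm = 15×44.5 + 14×54.5 + 23×64.5 + 12×74.5 + 14×84.5 = 4991
n = Σf = 78
Mean = 4991 / 78 = 63.9872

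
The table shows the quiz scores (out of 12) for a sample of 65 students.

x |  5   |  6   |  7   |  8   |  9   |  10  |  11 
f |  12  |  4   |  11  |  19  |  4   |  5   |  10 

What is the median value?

8

Cumulative frequencies: 12, 16, 27, 46, 50, 55, 65
n = 65, so the median is the value in position (n+1)/2 = 33.
Position 33 falls at value 8.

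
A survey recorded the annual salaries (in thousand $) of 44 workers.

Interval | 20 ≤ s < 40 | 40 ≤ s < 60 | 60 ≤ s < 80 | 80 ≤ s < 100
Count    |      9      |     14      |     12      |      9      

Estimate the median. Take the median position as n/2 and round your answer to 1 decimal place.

58.6

Cumulative frequencies: 9, 23, 35, 44
n = 44; position = n/2 = 22.
This falls in the class 40 ≤ s < 60: L = 40, F = 9, f = 14, h = 20.
Median ≈ 40 + ((22 − 9) / 14) × 20 = 58.5714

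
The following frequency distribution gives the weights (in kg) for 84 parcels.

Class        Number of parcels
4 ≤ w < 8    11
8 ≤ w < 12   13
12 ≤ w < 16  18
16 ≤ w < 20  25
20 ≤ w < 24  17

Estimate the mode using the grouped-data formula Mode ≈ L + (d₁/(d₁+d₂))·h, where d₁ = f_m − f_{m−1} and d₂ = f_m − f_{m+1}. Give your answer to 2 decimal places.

17.87

Modal class: 16 ≤ w < 20 (highest frequency 25).
d₁ = 25 − 18 = 7, d₂ = 25 − 17 = 8
Mode ≈ 16 + (7/(7+8)) × 4 = 16 + 1.8667 = 17.8667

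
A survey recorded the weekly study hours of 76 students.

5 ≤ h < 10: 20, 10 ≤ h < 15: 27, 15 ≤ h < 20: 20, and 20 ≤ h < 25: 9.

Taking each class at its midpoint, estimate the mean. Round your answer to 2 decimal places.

Midpoints: 7.5, 12.5, 17.5, 22.5
Σfm = 20×7.5 + 27×12.5 + 20×17.5 + 9×22.5 = 1040
n = Σf = 76
Mean = 1040 / 76 = 13.6842

13.68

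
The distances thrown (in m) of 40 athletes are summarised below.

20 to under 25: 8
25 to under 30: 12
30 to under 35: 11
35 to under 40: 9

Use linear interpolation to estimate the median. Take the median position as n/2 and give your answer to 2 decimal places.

30.00

Cumulative frequencies: 8, 20, 31, 40
n = 40; position = n/2 = 20.
This falls in the class 25 to under 30: L = 25, F = 8, f = 12, h = 5.
Median ≈ 25 + ((20 − 8) / 12) × 5 = 30.0000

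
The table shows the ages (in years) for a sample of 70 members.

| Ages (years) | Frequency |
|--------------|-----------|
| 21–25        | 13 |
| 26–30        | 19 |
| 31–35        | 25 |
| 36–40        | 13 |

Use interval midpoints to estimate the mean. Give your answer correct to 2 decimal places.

Midpoints: 23, 28, 33, 38
Σfm = 13×23 + 19×28 + 25×33 + 13×38 = 2150
n = Σf = 70
Mean = 2150 / 70 = 30.7143

30.71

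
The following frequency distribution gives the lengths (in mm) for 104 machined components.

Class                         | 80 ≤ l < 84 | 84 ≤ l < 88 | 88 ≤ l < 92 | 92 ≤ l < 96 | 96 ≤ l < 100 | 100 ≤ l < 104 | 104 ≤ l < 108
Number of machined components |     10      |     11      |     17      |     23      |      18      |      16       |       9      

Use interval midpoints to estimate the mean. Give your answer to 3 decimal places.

Midpoints: 82, 86, 90, 94, 98, 102, 106
Σfm = 10×82 + 11×86 + 17×90 + 23×94 + 18×98 + 16×102 + 9×106 = 9808
n = Σf = 104
Mean = 9808 / 104 = 94.3077

94.308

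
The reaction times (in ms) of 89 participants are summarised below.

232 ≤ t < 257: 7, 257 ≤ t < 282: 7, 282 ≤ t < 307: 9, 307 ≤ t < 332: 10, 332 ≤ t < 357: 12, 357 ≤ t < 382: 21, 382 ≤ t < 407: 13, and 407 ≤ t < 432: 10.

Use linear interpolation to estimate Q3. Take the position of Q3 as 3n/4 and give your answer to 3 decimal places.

383.442

Cumulative frequencies: 7, 14, 23, 33, 45, 66, 79, 89
n = 89; position = 3n/4 = 66.75.
This falls in the class 382 ≤ t < 407: L = 382, F = 66, f = 13, h = 25.
Upper quartile ≈ 382 + ((66.75 − 66) / 13) × 25 = 383.4423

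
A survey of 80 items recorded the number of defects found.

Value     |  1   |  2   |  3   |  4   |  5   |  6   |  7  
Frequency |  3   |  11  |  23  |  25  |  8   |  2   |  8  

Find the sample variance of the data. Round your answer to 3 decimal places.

2.253

Values: 1, 2, 3, 4, 5, 6, 7
n = 80, Σfx = 302, mean = 3.7750
Σfx² = 1318
Σf(x − x̄)² = Σfx² − (Σfx)²/n = 1318 − 302²/80 = 177.9500
Sample variance = 177.9500 / 79 = 2.2525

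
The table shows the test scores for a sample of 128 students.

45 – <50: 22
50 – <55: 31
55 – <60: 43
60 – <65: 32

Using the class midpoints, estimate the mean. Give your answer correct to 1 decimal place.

Midpoints: 47.5, 52.5, 57.5, 62.5
Σfm = 22×47.5 + 31×52.5 + 43×57.5 + 32×62.5 = 7145
n = Σf = 128
Mean = 7145 / 128 = 55.8203

55.8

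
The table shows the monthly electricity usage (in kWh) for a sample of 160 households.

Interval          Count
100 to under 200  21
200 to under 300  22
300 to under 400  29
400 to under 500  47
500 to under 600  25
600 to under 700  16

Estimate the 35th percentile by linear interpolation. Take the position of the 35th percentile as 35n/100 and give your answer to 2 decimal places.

Cumulative frequencies: 21, 43, 72, 119, 144, 160
n = 160; position = 35n/100 = 56.
This falls in the class 300 to under 400: L = 300, F = 43, f = 29, h = 100.
35th percentile ≈ 300 + ((56 − 43) / 29) × 100 = 344.8276

344.83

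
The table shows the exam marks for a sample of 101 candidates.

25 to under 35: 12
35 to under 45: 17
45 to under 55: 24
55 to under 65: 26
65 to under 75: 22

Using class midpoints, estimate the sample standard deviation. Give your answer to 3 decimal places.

Midpoints: 30, 40, 50, 60, 70
n = 101, Σfm = 5340, mean = 52.8713
Σfm² = 299400
Σf(m − x̄)² = Σfm² − (Σfm)²/n = 299400 − 5340²/101 = 17067.3267
Sample variance = 17067.3267 / 100 = 170.6733
Standard deviation = √170.6733 = 13.0642

13.064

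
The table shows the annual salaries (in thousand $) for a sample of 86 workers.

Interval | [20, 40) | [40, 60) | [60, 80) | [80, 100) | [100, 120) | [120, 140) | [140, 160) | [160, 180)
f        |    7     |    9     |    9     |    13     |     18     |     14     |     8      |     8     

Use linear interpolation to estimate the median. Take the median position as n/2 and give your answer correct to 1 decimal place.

Cumulative frequencies: 7, 16, 25, 38, 56, 70, 78, 86
n = 86; position = n/2 = 43.
This falls in the class [100, 120): L = 100, F = 38, f = 18, h = 20.
Median ≈ 100 + ((43 − 38) / 18) × 20 = 105.5556

105.6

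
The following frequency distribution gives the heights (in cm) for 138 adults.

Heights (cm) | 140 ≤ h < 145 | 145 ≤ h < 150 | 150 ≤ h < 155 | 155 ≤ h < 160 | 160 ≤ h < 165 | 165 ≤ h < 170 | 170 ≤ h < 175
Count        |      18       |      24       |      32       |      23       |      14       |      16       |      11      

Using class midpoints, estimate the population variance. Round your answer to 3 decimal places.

80.630

Midpoints: 142.5, 147.5, 152.5, 157.5, 162.5, 167.5, 172.5
n = 138, Σfm = 21460, mean = 155.5072
Σfm² = 3348312.5
Σf(m − x̄)² = Σfm² − (Σfm)²/n = 3348312.5 − 21460²/138 = 11126.9928
Population variance = 11126.9928 / 138 = 80.6304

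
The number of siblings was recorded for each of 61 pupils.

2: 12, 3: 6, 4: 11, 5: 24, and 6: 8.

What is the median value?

Cumulative frequencies: 12, 18, 29, 53, 61
n = 61, so the median is the value in position (n+1)/2 = 31.
Position 31 falls at value 5.

5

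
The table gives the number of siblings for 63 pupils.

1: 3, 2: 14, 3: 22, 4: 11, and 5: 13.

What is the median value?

3

Cumulative frequencies: 3, 17, 39, 50, 63
n = 63, so the median is the value in position (n+1)/2 = 32.
Position 32 falls at value 3.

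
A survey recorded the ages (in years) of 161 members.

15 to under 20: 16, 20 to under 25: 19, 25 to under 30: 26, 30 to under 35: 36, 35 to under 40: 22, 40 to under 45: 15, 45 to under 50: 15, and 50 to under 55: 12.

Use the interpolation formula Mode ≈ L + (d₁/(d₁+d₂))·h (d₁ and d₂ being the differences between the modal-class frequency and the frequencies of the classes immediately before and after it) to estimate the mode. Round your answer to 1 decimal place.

32.1

Modal class: 30 to under 35 (highest frequency 36).
d₁ = 36 − 26 = 10, d₂ = 36 − 22 = 14
Mode ≈ 30 + (10/(10+14)) × 5 = 30 + 2.0833 = 32.0833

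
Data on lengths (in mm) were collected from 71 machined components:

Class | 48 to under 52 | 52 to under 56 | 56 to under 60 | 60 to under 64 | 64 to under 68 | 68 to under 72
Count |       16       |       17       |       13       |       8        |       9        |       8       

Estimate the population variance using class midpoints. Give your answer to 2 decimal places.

44.39

Midpoints: 50, 54, 58, 62, 66, 70
n = 71, Σfm = 4122, mean = 58.0563
Σfm² = 242460
Σf(m − x̄)² = Σfm² − (Σfm)²/n = 242460 − 4122²/71 = 3151.7746
Population variance = 3151.7746 / 71 = 44.3912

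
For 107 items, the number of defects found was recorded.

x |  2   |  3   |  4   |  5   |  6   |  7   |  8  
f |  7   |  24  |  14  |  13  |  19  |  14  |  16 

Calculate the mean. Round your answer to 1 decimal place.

Values: 2, 3, 4, 5, 6, 7, 8
Σfx = 7×2 + 24×3 + 14×4 + 13×5 + 19×6 + 14×7 + 16×8 = 547
n = Σf = 107
Mean = 547 / 107 = 5.1121

5.1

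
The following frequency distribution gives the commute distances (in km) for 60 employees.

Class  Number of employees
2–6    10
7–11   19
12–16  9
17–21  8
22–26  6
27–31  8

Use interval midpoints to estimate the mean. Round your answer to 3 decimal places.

Midpoints: 4, 9, 14, 19, 24, 29
Σfm = 10×4 + 19×9 + 9×14 + 8×19 + 6×24 + 8×29 = 865
n = Σf = 60
Mean = 865 / 60 = 14.4167

14.417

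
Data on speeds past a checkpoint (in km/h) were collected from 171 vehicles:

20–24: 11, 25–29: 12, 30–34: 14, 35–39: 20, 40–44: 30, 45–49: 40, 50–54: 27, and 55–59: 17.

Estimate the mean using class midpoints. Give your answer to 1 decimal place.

42.5

Midpoints: 22, 27, 32, 37, 42, 47, 52, 57
Σfm = 11×22 + 12×27 + 14×32 + 20×37 + 30×42 + 40×47 + 27×52 + 17×57 = 7267
n = Σf = 171
Mean = 7267 / 171 = 42.4971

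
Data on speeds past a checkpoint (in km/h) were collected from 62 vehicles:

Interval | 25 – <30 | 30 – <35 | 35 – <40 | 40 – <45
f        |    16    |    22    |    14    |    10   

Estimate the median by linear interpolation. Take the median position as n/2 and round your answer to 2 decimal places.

Cumulative frequencies: 16, 38, 52, 62
n = 62; position = n/2 = 31.
This falls in the class 30 – <35: L = 30, F = 16, f = 22, h = 5.
Median ≈ 30 + ((31 − 16) / 22) × 5 = 33.4091

33.41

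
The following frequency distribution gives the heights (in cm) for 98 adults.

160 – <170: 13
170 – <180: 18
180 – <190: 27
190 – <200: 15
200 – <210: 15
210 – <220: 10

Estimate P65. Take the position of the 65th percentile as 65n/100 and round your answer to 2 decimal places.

193.80

Cumulative frequencies: 13, 31, 58, 73, 88, 98
n = 98; position = 65n/100 = 63.7.
This falls in the class 190 – <200: L = 190, F = 58, f = 15, h = 10.
65th percentile ≈ 190 + ((63.7 − 58) / 15) × 10 = 193.8000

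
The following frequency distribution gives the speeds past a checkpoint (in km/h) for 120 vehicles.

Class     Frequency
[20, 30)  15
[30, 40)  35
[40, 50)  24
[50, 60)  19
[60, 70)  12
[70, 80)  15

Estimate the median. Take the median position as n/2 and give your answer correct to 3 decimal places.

44.167

Cumulative frequencies: 15, 50, 74, 93, 105, 120
n = 120; position = n/2 = 60.
This falls in the class [40, 50): L = 40, F = 50, f = 24, h = 10.
Median ≈ 40 + ((60 − 50) / 24) × 10 = 44.1667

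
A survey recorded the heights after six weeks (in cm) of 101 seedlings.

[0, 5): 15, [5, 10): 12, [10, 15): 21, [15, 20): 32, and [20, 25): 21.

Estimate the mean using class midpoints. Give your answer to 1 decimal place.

Midpoints: 2.5, 7.5, 12.5, 17.5, 22.5
Σfm = 15×2.5 + 12×7.5 + 21×12.5 + 32×17.5 + 21×22.5 = 1422.5
n = Σf = 101
Mean = 1422.5 / 101 = 14.0842

14.1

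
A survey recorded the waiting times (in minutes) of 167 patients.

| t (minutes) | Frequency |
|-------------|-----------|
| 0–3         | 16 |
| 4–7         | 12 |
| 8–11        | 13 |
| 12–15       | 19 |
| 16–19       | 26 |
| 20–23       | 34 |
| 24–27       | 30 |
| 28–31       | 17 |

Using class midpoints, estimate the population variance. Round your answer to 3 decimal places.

Midpoints: 1.5, 5.5, 9.5, 13.5, 17.5, 21.5, 25.5, 29.5
n = 167, Σfm = 2922.5, mean = 17.5000
Σfm² = 63015.75
Σf(m − x̄)² = Σfm² − (Σfm)²/n = 63015.75 − 2922.5²/167 = 11872.0000
Population variance = 11872.0000 / 167 = 71.0898

71.090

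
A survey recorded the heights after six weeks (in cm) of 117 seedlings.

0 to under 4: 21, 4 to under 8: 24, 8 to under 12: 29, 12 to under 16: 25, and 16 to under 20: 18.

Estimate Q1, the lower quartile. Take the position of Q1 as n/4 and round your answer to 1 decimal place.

5.4

Cumulative frequencies: 21, 45, 74, 99, 117
n = 117; position = n/4 = 29.25.
This falls in the class 4 to under 8: L = 4, F = 21, f = 24, h = 4.
Lower quartile ≈ 4 + ((29.25 − 21) / 24) × 4 = 5.3750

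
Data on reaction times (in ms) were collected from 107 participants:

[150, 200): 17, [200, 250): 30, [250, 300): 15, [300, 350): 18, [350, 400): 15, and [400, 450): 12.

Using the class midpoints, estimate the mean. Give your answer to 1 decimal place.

Midpoints: 175, 225, 275, 325, 375, 425
Σfm = 17×175 + 30×225 + 15×275 + 18×325 + 15×375 + 12×425 = 30425
n = Σf = 107
Mean = 30425 / 107 = 284.3458

284.3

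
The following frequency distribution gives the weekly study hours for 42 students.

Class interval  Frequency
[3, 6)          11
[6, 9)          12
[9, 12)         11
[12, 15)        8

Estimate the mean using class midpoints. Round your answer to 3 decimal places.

Midpoints: 4.5, 7.5, 10.5, 13.5
Σfm = 11×4.5 + 12×7.5 + 11×10.5 + 8×13.5 = 363
n = Σf = 42
Mean = 363 / 42 = 8.6429

8.643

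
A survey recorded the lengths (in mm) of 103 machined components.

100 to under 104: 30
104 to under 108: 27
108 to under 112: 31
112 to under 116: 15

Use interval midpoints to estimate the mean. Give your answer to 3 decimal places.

107.204

Midpoints: 102, 106, 110, 114
Σfm = 30×102 + 27×106 + 31×110 + 15×114 = 11042
n = Σf = 103
Mean = 11042 / 103 = 107.2039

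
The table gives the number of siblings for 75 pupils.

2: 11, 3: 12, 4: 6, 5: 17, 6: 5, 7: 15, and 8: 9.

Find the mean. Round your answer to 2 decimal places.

Values: 2, 3, 4, 5, 6, 7, 8
Σfx = 11×2 + 12×3 + 6×4 + 17×5 + 5×6 + 15×7 + 9×8 = 374
n = Σf = 75
Mean = 374 / 75 = 4.9867

4.99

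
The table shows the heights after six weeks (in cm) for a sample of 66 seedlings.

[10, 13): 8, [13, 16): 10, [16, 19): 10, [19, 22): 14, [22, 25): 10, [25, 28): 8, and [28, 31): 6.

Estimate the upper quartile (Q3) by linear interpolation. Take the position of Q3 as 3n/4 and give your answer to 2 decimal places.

24.25

Cumulative frequencies: 8, 18, 28, 42, 52, 60, 66
n = 66; position = 3n/4 = 49.5.
This falls in the class [22, 25): L = 22, F = 42, f = 10, h = 3.
Upper quartile ≈ 22 + ((49.5 − 42) / 10) × 3 = 24.2500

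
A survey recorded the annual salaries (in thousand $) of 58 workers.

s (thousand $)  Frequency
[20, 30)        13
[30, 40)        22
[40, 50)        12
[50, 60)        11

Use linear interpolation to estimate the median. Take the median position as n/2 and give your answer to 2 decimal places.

Cumulative frequencies: 13, 35, 47, 58
n = 58; position = n/2 = 29.
This falls in the class [30, 40): L = 30, F = 13, f = 22, h = 10.
Median ≈ 30 + ((29 − 13) / 22) × 10 = 37.2727

37.27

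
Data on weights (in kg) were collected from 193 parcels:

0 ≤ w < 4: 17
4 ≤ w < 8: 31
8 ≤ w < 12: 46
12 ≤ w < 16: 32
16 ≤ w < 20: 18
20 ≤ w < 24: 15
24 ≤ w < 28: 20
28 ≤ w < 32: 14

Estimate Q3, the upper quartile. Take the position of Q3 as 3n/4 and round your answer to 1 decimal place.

20.2

Cumulative frequencies: 17, 48, 94, 126, 144, 159, 179, 193
n = 193; position = 3n/4 = 144.75.
This falls in the class 20 ≤ w < 24: L = 20, F = 144, f = 15, h = 4.
Upper quartile ≈ 20 + ((144.75 − 144) / 15) × 4 = 20.2000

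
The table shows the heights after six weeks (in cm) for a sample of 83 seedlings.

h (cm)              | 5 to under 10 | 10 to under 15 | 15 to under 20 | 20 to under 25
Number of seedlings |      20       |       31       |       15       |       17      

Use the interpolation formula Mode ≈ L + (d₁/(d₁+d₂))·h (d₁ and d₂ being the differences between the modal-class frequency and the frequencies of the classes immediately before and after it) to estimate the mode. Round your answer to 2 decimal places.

12.04

Modal class: 10 to under 15 (highest frequency 31).
d₁ = 31 − 20 = 11, d₂ = 31 − 15 = 16
Mode ≈ 10 + (11/(11+16)) × 5 = 10 + 2.0370 = 12.0370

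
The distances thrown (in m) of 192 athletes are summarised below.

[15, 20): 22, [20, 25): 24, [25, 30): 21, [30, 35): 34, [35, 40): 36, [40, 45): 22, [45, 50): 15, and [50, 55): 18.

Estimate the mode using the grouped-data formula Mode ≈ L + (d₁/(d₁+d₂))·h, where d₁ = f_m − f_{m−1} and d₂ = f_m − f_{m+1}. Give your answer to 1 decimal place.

35.6

Modal class: [35, 40) (highest frequency 36).
d₁ = 36 − 34 = 2, d₂ = 36 − 22 = 14
Mode ≈ 35 + (2/(2+14)) × 5 = 35 + 0.6250 = 35.6250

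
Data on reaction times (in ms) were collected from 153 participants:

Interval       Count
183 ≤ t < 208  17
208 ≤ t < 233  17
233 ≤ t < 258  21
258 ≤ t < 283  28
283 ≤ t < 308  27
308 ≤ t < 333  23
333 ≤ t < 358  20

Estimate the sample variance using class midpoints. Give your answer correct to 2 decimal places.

Midpoints: 195.5, 220.5, 245.5, 270.5, 295.5, 320.5, 345.5
n = 153, Σfm = 42061.5, mean = 274.9118
Σfm² = 11898348.25
Σf(m − x̄)² = Σfm² − (Σfm)²/n = 11898348.25 − 42061.5²/153 = 335147.0588
Sample variance = 335147.0588 / 152 = 2204.9149

2204.91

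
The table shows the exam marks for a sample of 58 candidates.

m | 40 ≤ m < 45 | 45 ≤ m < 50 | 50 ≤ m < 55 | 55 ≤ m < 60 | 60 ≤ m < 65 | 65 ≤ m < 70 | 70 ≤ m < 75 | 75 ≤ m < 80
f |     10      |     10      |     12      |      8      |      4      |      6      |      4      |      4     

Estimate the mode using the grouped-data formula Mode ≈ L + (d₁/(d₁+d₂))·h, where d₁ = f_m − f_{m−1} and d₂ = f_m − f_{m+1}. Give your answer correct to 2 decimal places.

Modal class: 50 ≤ m < 55 (highest frequency 12).
d₁ = 12 − 10 = 2, d₂ = 12 − 8 = 4
Mode ≈ 50 + (2/(2+4)) × 5 = 50 + 1.6667 = 51.6667

51.67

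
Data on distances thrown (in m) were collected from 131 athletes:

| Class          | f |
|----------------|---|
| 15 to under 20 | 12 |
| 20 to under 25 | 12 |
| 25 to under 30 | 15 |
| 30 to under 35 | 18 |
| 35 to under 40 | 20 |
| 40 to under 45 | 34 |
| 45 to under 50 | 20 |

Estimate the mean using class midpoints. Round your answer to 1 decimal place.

35.3

Midpoints: 17.5, 22.5, 27.5, 32.5, 37.5, 42.5, 47.5
Σfm = 12×17.5 + 12×22.5 + 15×27.5 + 18×32.5 + 20×37.5 + 34×42.5 + 20×47.5 = 4622.5
n = Σf = 131
Mean = 4622.5 / 131 = 35.2863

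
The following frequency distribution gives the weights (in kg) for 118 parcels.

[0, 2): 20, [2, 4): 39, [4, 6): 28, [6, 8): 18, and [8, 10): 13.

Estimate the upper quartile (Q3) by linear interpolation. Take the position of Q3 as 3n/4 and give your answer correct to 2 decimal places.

6.17

Cumulative frequencies: 20, 59, 87, 105, 118
n = 118; position = 3n/4 = 88.5.
This falls in the class [6, 8): L = 6, F = 87, f = 18, h = 2.
Upper quartile ≈ 6 + ((88.5 − 87) / 18) × 2 = 6.1667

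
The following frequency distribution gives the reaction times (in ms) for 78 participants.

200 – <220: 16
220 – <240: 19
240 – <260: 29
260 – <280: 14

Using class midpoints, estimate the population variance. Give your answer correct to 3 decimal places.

407.429

Midpoints: 210, 230, 250, 270
n = 78, Σfm = 18760, mean = 240.5128
Σfm² = 4543800
Σf(m − x̄)² = Σfm² − (Σfm)²/n = 4543800 − 18760²/78 = 31779.4872
Population variance = 31779.4872 / 78 = 407.4293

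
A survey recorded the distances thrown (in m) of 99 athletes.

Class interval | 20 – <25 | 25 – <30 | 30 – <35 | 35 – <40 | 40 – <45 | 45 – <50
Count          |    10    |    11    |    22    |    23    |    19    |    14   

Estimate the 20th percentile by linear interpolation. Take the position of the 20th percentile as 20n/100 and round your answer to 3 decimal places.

Cumulative frequencies: 10, 21, 43, 66, 85, 99
n = 99; position = 20n/100 = 19.8.
This falls in the class 25 – <30: L = 25, F = 10, f = 11, h = 5.
20th percentile ≈ 25 + ((19.8 − 10) / 11) × 5 = 29.4545

29.455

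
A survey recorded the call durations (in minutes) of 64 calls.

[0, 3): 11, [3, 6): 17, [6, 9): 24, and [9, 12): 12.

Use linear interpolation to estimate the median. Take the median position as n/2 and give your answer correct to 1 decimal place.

Cumulative frequencies: 11, 28, 52, 64
n = 64; position = n/2 = 32.
This falls in the class [6, 9): L = 6, F = 28, f = 24, h = 3.
Median ≈ 6 + ((32 − 28) / 24) × 3 = 6.5000

6.5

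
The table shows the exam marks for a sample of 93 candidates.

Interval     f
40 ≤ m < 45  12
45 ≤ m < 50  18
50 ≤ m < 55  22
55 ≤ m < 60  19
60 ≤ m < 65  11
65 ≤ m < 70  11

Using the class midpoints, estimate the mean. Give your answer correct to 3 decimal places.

Midpoints: 42.5, 47.5, 52.5, 57.5, 62.5, 67.5
Σfm = 12×42.5 + 18×47.5 + 22×52.5 + 19×57.5 + 11×62.5 + 11×67.5 = 5042.5
n = Σf = 93
Mean = 5042.5 / 93 = 54.2204

54.220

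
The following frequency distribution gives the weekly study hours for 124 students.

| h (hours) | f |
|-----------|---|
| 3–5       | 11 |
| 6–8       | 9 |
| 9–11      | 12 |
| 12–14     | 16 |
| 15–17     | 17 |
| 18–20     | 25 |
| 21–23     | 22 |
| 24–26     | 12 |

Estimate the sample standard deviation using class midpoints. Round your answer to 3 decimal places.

Midpoints: 4, 7, 10, 13, 16, 19, 22, 25
n = 124, Σfm = 1966, mean = 15.8548
Σfm² = 36046
Σf(m − x̄)² = Σfm² − (Σfm)²/n = 36046 − 1966²/124 = 4875.3871
Sample variance = 4875.3871 / 123 = 39.6373
Standard deviation = √39.6373 = 6.2958

6.296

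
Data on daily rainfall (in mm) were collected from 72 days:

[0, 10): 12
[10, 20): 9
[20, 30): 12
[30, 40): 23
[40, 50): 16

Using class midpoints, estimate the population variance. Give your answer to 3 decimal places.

Midpoints: 5, 15, 25, 35, 45
n = 72, Σfm = 2020, mean = 28.0556
Σfm² = 70400
Σf(m − x̄)² = Σfm² − (Σfm)²/n = 70400 − 2020²/72 = 13727.7778
Population variance = 13727.7778 / 72 = 190.6636

190.664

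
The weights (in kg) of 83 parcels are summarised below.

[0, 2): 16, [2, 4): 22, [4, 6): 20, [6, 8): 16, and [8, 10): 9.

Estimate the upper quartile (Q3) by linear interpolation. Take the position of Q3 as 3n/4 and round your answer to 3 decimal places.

Cumulative frequencies: 16, 38, 58, 74, 83
n = 83; position = 3n/4 = 62.25.
This falls in the class [6, 8): L = 6, F = 58, f = 16, h = 2.
Upper quartile ≈ 6 + ((62.25 − 58) / 16) × 2 = 6.5312

6.531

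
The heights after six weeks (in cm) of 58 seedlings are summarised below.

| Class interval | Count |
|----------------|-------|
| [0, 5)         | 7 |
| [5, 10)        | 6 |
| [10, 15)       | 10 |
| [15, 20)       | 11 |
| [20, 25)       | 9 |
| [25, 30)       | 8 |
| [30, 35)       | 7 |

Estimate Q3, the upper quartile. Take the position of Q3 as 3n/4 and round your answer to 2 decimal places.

Cumulative frequencies: 7, 13, 23, 34, 43, 51, 58
n = 58; position = 3n/4 = 43.5.
This falls in the class [25, 30): L = 25, F = 43, f = 8, h = 5.
Upper quartile ≈ 25 + ((43.5 − 43) / 8) × 5 = 25.3125

25.31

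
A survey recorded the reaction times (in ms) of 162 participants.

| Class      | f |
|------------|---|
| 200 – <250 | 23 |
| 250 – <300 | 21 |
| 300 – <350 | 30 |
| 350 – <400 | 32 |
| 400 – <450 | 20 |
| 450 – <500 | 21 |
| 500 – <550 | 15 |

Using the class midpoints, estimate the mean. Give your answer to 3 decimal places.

Midpoints: 225, 275, 325, 375, 425, 475, 525
Σfm = 23×225 + 21×275 + 30×325 + 32×375 + 20×425 + 21×475 + 15×525 = 59050
n = Σf = 162
Mean = 59050 / 162 = 364.5062

364.506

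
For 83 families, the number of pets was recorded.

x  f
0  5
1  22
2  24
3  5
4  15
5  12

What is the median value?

Cumulative frequencies: 5, 27, 51, 56, 71, 83
n = 83, so the median is the value in position (n+1)/2 = 42.
Position 42 falls at value 2.

2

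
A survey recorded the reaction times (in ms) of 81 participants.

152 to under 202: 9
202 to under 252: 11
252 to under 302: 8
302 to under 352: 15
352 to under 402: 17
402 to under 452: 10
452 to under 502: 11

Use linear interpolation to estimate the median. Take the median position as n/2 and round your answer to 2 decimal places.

Cumulative frequencies: 9, 20, 28, 43, 60, 70, 81
n = 81; position = n/2 = 40.5.
This falls in the class 302 to under 352: L = 302, F = 28, f = 15, h = 50.
Median ≈ 302 + ((40.5 − 28) / 15) × 50 = 343.6667

343.67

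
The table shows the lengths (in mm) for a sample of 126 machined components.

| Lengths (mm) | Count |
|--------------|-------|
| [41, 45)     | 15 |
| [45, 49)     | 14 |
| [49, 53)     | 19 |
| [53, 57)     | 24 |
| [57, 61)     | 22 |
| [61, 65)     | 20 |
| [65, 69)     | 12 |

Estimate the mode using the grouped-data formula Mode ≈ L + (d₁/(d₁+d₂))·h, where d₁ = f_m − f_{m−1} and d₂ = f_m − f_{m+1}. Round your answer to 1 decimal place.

Modal class: [53, 57) (highest frequency 24).
d₁ = 24 − 19 = 5, d₂ = 24 − 22 = 2
Mode ≈ 53 + (5/(5+2)) × 4 = 53 + 2.8571 = 55.8571

55.9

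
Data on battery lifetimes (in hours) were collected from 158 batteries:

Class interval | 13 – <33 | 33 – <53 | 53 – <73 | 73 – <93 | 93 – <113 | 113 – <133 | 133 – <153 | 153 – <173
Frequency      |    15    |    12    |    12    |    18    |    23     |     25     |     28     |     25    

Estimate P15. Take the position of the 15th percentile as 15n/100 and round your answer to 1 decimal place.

47.5

Cumulative frequencies: 15, 27, 39, 57, 80, 105, 133, 158
n = 158; position = 15n/100 = 23.7.
This falls in the class 33 – <53: L = 33, F = 15, f = 12, h = 20.
15th percentile ≈ 33 + ((23.7 − 15) / 12) × 20 = 47.5000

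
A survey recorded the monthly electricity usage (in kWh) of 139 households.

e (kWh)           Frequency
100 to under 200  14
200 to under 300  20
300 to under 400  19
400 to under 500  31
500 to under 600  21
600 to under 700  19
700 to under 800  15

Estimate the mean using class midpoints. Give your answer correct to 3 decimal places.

Midpoints: 150, 250, 350, 450, 550, 650, 750
Σfm = 14×150 + 20×250 + 19×350 + 31×450 + 21×550 + 19×650 + 15×750 = 62850
n = Σf = 139
Mean = 62850 / 139 = 452.1583

452.158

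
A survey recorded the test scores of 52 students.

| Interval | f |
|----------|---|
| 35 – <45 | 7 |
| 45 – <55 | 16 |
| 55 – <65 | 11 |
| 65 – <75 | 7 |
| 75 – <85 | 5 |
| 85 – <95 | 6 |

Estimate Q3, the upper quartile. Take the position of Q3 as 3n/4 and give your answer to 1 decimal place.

Cumulative frequencies: 7, 23, 34, 41, 46, 52
n = 52; position = 3n/4 = 39.
This falls in the class 65 – <75: L = 65, F = 34, f = 7, h = 10.
Upper quartile ≈ 65 + ((39 − 34) / 7) × 10 = 72.1429

72.1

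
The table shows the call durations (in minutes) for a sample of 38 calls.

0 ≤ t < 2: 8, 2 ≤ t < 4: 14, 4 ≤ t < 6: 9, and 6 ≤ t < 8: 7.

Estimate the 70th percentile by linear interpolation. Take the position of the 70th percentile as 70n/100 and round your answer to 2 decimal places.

Cumulative frequencies: 8, 22, 31, 38
n = 38; position = 70n/100 = 26.6.
This falls in the class 4 ≤ t < 6: L = 4, F = 22, f = 9, h = 2.
70th percentile ≈ 4 + ((26.6 − 22) / 9) × 2 = 5.0222

5.02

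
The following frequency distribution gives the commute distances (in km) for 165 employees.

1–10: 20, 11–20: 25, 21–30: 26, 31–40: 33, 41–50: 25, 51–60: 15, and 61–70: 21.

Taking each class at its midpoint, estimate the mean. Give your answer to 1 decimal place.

Midpoints: 5.5, 15.5, 25.5, 35.5, 45.5, 55.5, 65.5
Σfm = 20×5.5 + 25×15.5 + 26×25.5 + 33×35.5 + 25×45.5 + 15×55.5 + 21×65.5 = 5677.5
n = Σf = 165
Mean = 5677.5 / 165 = 34.4091

34.4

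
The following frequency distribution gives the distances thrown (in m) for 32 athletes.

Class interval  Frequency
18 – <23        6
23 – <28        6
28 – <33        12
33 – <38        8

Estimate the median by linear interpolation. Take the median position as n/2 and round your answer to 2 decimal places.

Cumulative frequencies: 6, 12, 24, 32
n = 32; position = n/2 = 16.
This falls in the class 28 – <33: L = 28, F = 12, f = 12, h = 5.
Median ≈ 28 + ((16 − 12) / 12) × 5 = 29.6667

29.67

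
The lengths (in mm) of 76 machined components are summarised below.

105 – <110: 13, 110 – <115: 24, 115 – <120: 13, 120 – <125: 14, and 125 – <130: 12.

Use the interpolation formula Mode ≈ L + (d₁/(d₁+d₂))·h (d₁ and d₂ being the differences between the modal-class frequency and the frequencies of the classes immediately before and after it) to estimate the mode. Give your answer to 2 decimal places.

112.50

Modal class: 110 – <115 (highest frequency 24).
d₁ = 24 − 13 = 11, d₂ = 24 − 13 = 11
Mode ≈ 110 + (11/(11+11)) × 5 = 110 + 2.5000 = 112.5000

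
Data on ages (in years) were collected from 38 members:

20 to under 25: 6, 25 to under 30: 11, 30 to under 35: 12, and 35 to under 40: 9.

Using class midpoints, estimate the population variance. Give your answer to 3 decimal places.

25.554

Midpoints: 22.5, 27.5, 32.5, 37.5
n = 38, Σfm = 1165, mean = 30.6579
Σfm² = 36687.5
Σf(m − x̄)² = Σfm² − (Σfm)²/n = 36687.5 − 1165²/38 = 971.0526
Population variance = 971.0526 / 38 = 25.5540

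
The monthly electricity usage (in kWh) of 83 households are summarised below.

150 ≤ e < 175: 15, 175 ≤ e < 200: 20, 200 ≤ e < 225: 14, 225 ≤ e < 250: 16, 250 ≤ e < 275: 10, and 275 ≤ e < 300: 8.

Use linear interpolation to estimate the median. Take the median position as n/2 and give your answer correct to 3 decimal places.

Cumulative frequencies: 15, 35, 49, 65, 75, 83
n = 83; position = n/2 = 41.5.
This falls in the class 200 ≤ e < 225: L = 200, F = 35, f = 14, h = 25.
Median ≈ 200 + ((41.5 − 35) / 14) × 25 = 211.6071

211.607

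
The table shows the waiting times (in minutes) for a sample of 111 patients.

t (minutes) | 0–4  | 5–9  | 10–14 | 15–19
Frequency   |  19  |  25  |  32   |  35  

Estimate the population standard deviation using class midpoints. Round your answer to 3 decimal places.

Midpoints: 2, 7, 12, 17
n = 111, Σfm = 1192, mean = 10.7387
Σfm² = 16024
Σf(m − x̄)² = Σfm² − (Σfm)²/n = 16024 − 1192²/111 = 3223.4234
Population variance = 3223.4234 / 111 = 29.0399
Standard deviation = √29.0399 = 5.3889

5.389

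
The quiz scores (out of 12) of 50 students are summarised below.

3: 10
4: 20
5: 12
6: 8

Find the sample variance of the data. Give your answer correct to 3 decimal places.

Values: 3, 4, 5, 6
n = 50, Σfx = 218, mean = 4.3600
Σfx² = 998
Σf(x − x̄)² = Σfx² − (Σfx)²/n = 998 − 218²/50 = 47.5200
Sample variance = 47.5200 / 49 = 0.9698

0.970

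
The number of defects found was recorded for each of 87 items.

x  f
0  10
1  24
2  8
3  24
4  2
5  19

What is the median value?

3

Cumulative frequencies: 10, 34, 42, 66, 68, 87
n = 87, so the median is the value in position (n+1)/2 = 44.
Position 44 falls at value 3.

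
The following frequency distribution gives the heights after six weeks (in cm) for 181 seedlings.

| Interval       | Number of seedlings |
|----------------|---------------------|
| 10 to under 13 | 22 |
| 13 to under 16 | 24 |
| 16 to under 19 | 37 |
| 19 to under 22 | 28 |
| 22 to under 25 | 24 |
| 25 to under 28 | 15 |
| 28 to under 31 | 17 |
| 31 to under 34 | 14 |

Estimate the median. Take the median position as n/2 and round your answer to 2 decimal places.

19.80

Cumulative frequencies: 22, 46, 83, 111, 135, 150, 167, 181
n = 181; position = n/2 = 90.5.
This falls in the class 19 to under 22: L = 19, F = 83, f = 28, h = 3.
Median ≈ 19 + ((90.5 − 83) / 28) × 3 = 19.8036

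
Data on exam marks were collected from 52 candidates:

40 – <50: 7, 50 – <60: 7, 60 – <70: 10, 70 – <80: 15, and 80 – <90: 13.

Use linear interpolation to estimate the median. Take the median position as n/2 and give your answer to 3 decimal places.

Cumulative frequencies: 7, 14, 24, 39, 52
n = 52; position = n/2 = 26.
This falls in the class 70 – <80: L = 70, F = 24, f = 15, h = 10.
Median ≈ 70 + ((26 − 24) / 15) × 10 = 71.3333

71.333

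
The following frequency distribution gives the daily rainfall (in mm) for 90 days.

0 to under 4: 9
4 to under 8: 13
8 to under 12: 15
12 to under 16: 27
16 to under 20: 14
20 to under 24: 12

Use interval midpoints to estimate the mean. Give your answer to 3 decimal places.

Midpoints: 2, 6, 10, 14, 18, 22
Σfm = 9×2 + 13×6 + 15×10 + 27×14 + 14×18 + 12×22 = 1140
n = Σf = 90
Mean = 1140 / 90 = 12.6667

12.667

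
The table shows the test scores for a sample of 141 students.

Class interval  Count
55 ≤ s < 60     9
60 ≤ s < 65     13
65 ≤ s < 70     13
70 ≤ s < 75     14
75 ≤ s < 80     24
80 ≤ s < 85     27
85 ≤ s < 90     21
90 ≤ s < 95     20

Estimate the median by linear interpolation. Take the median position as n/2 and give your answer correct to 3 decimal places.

79.479

Cumulative frequencies: 9, 22, 35, 49, 73, 100, 121, 141
n = 141; position = n/2 = 70.5.
This falls in the class 75 ≤ s < 80: L = 75, F = 49, f = 24, h = 5.
Median ≈ 75 + ((70.5 − 49) / 24) × 5 = 79.4792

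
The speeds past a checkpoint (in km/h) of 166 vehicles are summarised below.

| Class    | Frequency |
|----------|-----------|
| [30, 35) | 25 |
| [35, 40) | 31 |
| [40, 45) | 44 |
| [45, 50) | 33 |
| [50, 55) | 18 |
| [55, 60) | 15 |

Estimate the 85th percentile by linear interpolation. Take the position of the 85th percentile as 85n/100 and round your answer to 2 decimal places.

52.25

Cumulative frequencies: 25, 56, 100, 133, 151, 166
n = 166; position = 85n/100 = 141.1.
This falls in the class [50, 55): L = 50, F = 133, f = 18, h = 5.
85th percentile ≈ 50 + ((141.1 − 133) / 18) × 5 = 52.2500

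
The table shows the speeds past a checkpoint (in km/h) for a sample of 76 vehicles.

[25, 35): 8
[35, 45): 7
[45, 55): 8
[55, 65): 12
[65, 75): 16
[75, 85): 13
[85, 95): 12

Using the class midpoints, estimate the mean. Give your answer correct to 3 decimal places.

64.211

Midpoints: 30, 40, 50, 60, 70, 80, 90
Σfm = 8×30 + 7×40 + 8×50 + 12×60 + 16×70 + 13×80 + 12×90 = 4880
n = Σf = 76
Mean = 4880 / 76 = 64.2105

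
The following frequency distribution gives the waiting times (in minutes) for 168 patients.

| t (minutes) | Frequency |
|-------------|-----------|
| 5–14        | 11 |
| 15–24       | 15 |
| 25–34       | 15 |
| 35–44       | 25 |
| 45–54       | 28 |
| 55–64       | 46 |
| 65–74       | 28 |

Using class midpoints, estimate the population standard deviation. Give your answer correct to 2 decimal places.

Midpoints: 9.5, 19.5, 29.5, 39.5, 49.5, 59.5, 69.5
n = 168, Σfm = 7896, mean = 47.0000
Σfm² = 425462
Σf(m − x̄)² = Σfm² − (Σfm)²/n = 425462 − 7896²/168 = 54350.0000
Population variance = 54350.0000 / 168 = 323.5119
Standard deviation = √323.5119 = 17.9864

17.99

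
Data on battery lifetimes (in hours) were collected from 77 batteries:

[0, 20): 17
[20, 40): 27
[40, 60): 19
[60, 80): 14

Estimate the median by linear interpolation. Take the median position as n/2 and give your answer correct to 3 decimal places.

35.926

Cumulative frequencies: 17, 44, 63, 77
n = 77; position = n/2 = 38.5.
This falls in the class [20, 40): L = 20, F = 17, f = 27, h = 20.
Median ≈ 20 + ((38.5 − 17) / 27) × 20 = 35.9259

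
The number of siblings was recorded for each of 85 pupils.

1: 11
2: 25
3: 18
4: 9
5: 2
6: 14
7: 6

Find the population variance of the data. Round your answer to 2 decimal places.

3.48

Values: 1, 2, 3, 4, 5, 6, 7
n = 85, Σfx = 287, mean = 3.3765
Σfx² = 1265
Σf(x − x̄)² = Σfx² − (Σfx)²/n = 1265 − 287²/85 = 295.9529
Population variance = 295.9529 / 85 = 3.4818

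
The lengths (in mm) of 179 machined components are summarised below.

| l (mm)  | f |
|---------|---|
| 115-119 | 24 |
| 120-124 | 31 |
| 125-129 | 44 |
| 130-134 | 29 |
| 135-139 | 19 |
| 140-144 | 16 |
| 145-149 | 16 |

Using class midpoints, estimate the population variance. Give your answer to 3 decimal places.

80.466

Midpoints: 117, 122, 127, 132, 137, 142, 147
n = 179, Σfm = 23233, mean = 129.7933
Σfm² = 3029891
Σf(m − x̄)² = Σfm² − (Σfm)²/n = 3029891 − 23233²/179 = 14403.3520
Population variance = 14403.3520 / 179 = 80.4657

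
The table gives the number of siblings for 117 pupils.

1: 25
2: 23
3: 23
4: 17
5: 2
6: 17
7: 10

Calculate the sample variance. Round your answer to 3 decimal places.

Values: 1, 2, 3, 4, 5, 6, 7
n = 117, Σfx = 390, mean = 3.3333
Σfx² = 1748
Σf(x − x̄)² = Σfx² − (Σfx)²/n = 1748 − 390²/117 = 448.0000
Sample variance = 448.0000 / 116 = 3.8621

3.862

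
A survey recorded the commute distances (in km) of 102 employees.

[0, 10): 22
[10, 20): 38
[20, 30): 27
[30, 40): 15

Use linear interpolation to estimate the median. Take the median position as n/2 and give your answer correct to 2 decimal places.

17.63

Cumulative frequencies: 22, 60, 87, 102
n = 102; position = n/2 = 51.
This falls in the class [10, 20): L = 10, F = 22, f = 38, h = 10.
Median ≈ 10 + ((51 − 22) / 38) × 10 = 17.6316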